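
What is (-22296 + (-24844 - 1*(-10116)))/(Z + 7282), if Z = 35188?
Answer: -18512/21235 ≈ -0.87177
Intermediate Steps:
(-22296 + (-24844 - 1*(-10116)))/(Z + 7282) = (-22296 + (-24844 - 1*(-10116)))/(35188 + 7282) = (-22296 + (-24844 + 10116))/42470 = (-22296 - 14728)*(1/42470) = -37024*1/42470 = -18512/21235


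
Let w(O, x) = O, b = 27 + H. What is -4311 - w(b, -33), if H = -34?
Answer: -4304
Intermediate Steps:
b = -7 (b = 27 - 34 = -7)
-4311 - w(b, -33) = -4311 - 1*(-7) = -4311 + 7 = -4304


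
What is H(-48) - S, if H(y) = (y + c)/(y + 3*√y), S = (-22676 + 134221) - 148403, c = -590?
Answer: 2101544/57 + 319*I*√3/114 ≈ 36869.0 + 4.8467*I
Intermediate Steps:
S = -36858 (S = 111545 - 148403 = -36858)
H(y) = (-590 + y)/(y + 3*√y) (H(y) = (y - 590)/(y + 3*√y) = (-590 + y)/(y + 3*√y))
H(-48) - S = (-590 - 48)/(-48 + 3*√(-48)) - 1*(-36858) = -638/(-48 + 3*(4*I*√3)) + 36858 = -638/(-48 + 12*I*√3) + 36858 = 36858 - 638/(-48 + 12*I*√3)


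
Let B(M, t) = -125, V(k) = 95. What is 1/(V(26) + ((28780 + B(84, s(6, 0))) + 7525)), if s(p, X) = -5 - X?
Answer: 1/36275 ≈ 2.7567e-5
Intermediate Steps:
1/(V(26) + ((28780 + B(84, s(6, 0))) + 7525)) = 1/(95 + ((28780 - 125) + 7525)) = 1/(95 + (28655 + 7525)) = 1/(95 + 36180) = 1/36275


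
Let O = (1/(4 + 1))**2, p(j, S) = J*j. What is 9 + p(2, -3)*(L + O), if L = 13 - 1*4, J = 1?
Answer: 677/25 ≈ 27.080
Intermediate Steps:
p(j, S) = j (p(j, S) = 1*j = j)
L = 9 (L = 13 - 4 = 9)
O = 1/25 (O = (1/5)**2 = 1/25 ≈ 0.040000)
9 + p(2, -3)*(L + O) = 9 + 2*(9 + 1/25) = 9 + 2*(226/25) = 9 + 452/25 = 677/25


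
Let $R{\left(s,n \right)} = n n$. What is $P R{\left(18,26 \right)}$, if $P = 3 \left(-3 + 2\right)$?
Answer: $-2028$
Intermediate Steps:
$R{\left(s,n \right)} = n^{2}$
$P = -3$ ($P = 3 \left(-1\right) = -3$)
$P R{\left(18,26 \right)} = - 3 \cdot 26^{2} = \left(-3\right) 676 = -2028$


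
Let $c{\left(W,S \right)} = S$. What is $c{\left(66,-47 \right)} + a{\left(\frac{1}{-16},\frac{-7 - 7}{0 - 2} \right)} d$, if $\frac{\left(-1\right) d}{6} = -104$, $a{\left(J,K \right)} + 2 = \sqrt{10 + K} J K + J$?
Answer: $-1334 - 273 \sqrt{17} \approx -2459.6$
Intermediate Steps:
$a{\left(J,K \right)} = -2 + J + J K \sqrt{10 + K}$ ($a{\left(J,K \right)} = -2 + \left(\sqrt{10 + K} J K + J\right) = -2 + \left(J \sqrt{10 + K} K + J\right) = -2 + \left(J K \sqrt{10 + K} + J\right) = -2 + \left(J + J K \sqrt{10 + K}\right) = -2 + J + J K \sqrt{10 + K}$)
$d = 624$ ($d = \left(-6\right) \left(-104\right) = 624$)
$c{\left(66,-47 \right)} + a{\left(\frac{1}{-16},\frac{-7 - 7}{0 - 2} \right)} d = -47 + \left(-2 + \frac{1}{-16} + \frac{\frac{-7 - 7}{0 - 2} \sqrt{10 + \frac{-7 - 7}{0 - 2}}}{-16}\right) 624 = -47 + \left(-2 - \frac{1}{16} - \frac{- \frac{14}{-2} \sqrt{10 - \frac{14}{-2}}}{16}\right) 624 = -47 + \left(-2 - \frac{1}{16} - \frac{\left(-14\right) \left(- \frac{1}{2}\right) \sqrt{10 - -7}}{16}\right) 624 = -47 + \left(-2 - \frac{1}{16} - \frac{7 \sqrt{10 + 7}}{16}\right) 624 = -47 + \left(-2 - \frac{1}{16} - \frac{7 \sqrt{17}}{16}\right) 624 = -47 + \left(- \frac{33}{16} - \frac{7 \sqrt{17}}{16}\right) 624 = -47 - \left(1287 + 273 \sqrt{17}\right) = -1334 - 273 \sqrt{17}$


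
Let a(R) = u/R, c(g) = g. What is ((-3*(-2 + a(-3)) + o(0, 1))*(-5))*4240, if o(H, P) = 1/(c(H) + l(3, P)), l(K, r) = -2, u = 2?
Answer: -159000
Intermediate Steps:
a(R) = 2/R
o(H, P) = 1/(-2 + H) (o(H, P) = 1/(H - 2) = 1/(-2 + H))
((-3*(-2 + a(-3)) + o(0, 1))*(-5))*4240 = ((-3*(-2 + 2/(-3)) + 1/(-2 + 0))*(-5))*4240 = ((-3*(-2 + 2*(-1/3)) + 1/(-2))*(-5))*4240 = ((-3*(-2 - 2/3) - 1/2)*(-5))*4240 = ((-3*(-8/3) - 1/2)*(-5))*4240 = ((8 - 1/2)*(-5))*4240 = ((15/2)*(-5))*4240 = -75/2*4240 = -159000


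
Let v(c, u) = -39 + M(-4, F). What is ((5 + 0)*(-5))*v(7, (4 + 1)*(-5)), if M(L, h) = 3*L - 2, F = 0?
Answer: 1325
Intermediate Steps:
M(L, h) = -2 + 3*L
v(c, u) = -53 (v(c, u) = -39 + (-2 + 3*(-4)) = -39 + (-2 - 12) = -39 - 14 = -53)
((5 + 0)*(-5))*v(7, (4 + 1)*(-5)) = ((5 + 0)*(-5))*(-53) = (5*(-5))*(-53) = -25*(-53) = 1325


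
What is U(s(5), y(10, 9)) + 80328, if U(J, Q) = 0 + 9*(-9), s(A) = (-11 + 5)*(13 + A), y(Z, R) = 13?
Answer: 80247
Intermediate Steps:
s(A) = -78 - 6*A (s(A) = -6*(13 + A) = -78 - 6*A)
U(J, Q) = -81 (U(J, Q) = 0 - 81 = -81)
U(s(5), y(10, 9)) + 80328 = -81 + 80328 = 80247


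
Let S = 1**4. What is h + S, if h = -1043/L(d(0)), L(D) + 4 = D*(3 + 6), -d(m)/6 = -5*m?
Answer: 1047/4 ≈ 261.75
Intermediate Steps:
d(m) = 30*m (d(m) = -(-30)*m = 30*m)
L(D) = -4 + 9*D (L(D) = -4 + D*(3 + 6) = -4 + D*9 = -4 + 9*D)
S = 1
h = 1043/4 (h = -1043/(-4 + 9*(30*0)) = -1043/(-4 + 9*0) = -1043/(-4 + 0) = -1043/(-4) = -1043*(-1/4) = 1043/4 ≈ 260.75)
h + S = 1043/4 + 1 = 1047/4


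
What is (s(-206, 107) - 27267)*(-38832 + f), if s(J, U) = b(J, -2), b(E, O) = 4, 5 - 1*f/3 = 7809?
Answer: 1696958172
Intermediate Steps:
f = -23412 (f = 15 - 3*7809 = 15 - 23427 = -23412)
s(J, U) = 4
(s(-206, 107) - 27267)*(-38832 + f) = (4 - 27267)*(-38832 - 23412) = -27263*(-62244) = 1696958172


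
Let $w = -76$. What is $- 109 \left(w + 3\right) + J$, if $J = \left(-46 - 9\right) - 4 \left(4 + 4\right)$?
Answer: $7870$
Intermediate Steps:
$J = -87$ ($J = -55 - 32 = -87$)
$- 109 \left(w + 3\right) + J = - 109 \left(-76 + 3\right) - 87 = \left(-109\right) \left(-73\right) - 87 = 7957 - 87 = 7870$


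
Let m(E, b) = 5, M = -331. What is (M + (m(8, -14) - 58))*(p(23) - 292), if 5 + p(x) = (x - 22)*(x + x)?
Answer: 96384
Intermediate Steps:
p(x) = -5 + 2*x*(-22 + x) (p(x) = -5 + (x - 22)*(x + x) = -5 + (-22 + x)*(2*x) = -5 + 2*x*(-22 + x))
(M + (m(8, -14) - 58))*(p(23) - 292) = (-331 + (5 - 58))*((-5 - 44*23 + 2*23²) - 292) = (-331 - 53)*((-5 - 1012 + 2*529) - 292) = -384*((-5 - 1012 + 1058) - 292) = -384*(41 - 292) = -384*(-251) = 96384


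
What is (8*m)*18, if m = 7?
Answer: 1008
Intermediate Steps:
(8*m)*18 = (8*7)*18 = 56*18 = 1008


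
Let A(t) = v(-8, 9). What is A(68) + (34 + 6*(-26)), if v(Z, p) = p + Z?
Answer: -121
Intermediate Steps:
v(Z, p) = Z + p
A(t) = 1 (A(t) = -8 + 9 = 1)
A(68) + (34 + 6*(-26)) = 1 + (34 + 6*(-26)) = 1 + (34 - 156) = 1 - 122 = -121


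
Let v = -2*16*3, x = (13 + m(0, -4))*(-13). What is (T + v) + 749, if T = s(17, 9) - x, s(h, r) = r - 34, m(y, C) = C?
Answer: 745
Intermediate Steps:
s(h, r) = -34 + r
x = -117 (x = (13 - 4)*(-13) = 9*(-13) = -117)
v = -96 (v = -32*3 = -96)
T = 92 (T = (-34 + 9) - 1*(-117) = -25 + 117 = 92)
(T + v) + 749 = (92 - 96) + 749 = -4 + 749 = 745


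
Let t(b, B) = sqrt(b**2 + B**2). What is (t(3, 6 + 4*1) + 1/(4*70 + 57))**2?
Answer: 12379022/113569 + 2*sqrt(109)/337 ≈ 109.06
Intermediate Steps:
t(b, B) = sqrt(B**2 + b**2)
(t(3, 6 + 4*1) + 1/(4*70 + 57))**2 = (sqrt((6 + 4*1)**2 + 3**2) + 1/(4*70 + 57))**2 = (sqrt((6 + 4)**2 + 9) + 1/(280 + 57))**2 = (sqrt(10**2 + 9) + 1/337)**2 = (sqrt(100 + 9) + 1/337)**2 = (sqrt(109) + 1/337)**2 = (1/337 + sqrt(109))**2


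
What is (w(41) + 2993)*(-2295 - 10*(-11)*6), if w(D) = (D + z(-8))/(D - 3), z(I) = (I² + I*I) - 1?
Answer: -93114885/19 ≈ -4.9008e+6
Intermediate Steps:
z(I) = -1 + 2*I² (z(I) = (I² + I²) - 1 = 2*I² - 1 = -1 + 2*I²)
w(D) = (127 + D)/(-3 + D) (w(D) = (D + (-1 + 2*(-8)²))/(D - 3) = (D + (-1 + 2*64))/(-3 + D) = (D + (-1 + 128))/(-3 + D) = (D + 127)/(-3 + D) = (127 + D)/(-3 + D))
(w(41) + 2993)*(-2295 - 10*(-11)*6) = ((127 + 41)/(-3 + 41) + 2993)*(-2295 - 10*(-11)*6) = (168/38 + 2993)*(-2295 + 110*6) = ((1/38)*168 + 2993)*(-2295 + 660) = (84/19 + 2993)*(-1635) = (56951/19)*(-1635) = -93114885/19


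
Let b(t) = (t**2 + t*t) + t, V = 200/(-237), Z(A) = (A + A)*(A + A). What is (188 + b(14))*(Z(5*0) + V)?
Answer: -39600/79 ≈ -501.27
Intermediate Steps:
Z(A) = 4*A**2 (Z(A) = (2*A)*(2*A) = 4*A**2)
V = -200/237 (V = 200*(-1/237) = -200/237 ≈ -0.84388)
b(t) = t + 2*t**2 (b(t) = (t**2 + t**2) + t = 2*t**2 + t = t + 2*t**2)
(188 + b(14))*(Z(5*0) + V) = (188 + 14*(1 + 2*14))*(4*(5*0)**2 - 200/237) = (188 + 14*(1 + 28))*(4*0**2 - 200/237) = (188 + 14*29)*(4*0 - 200/237) = (188 + 406)*(0 - 200/237) = 594*(-200/237) = -39600/79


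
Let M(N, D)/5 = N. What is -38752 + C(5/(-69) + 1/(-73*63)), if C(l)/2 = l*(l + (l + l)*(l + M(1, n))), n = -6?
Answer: -45863434404635391968/1183514918732433 ≈ -38752.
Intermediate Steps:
M(N, D) = 5*N
C(l) = 2*l*(l + 2*l*(5 + l)) (C(l) = 2*(l*(l + (l + l)*(l + 5*1))) = 2*(l*(l + (2*l)*(l + 5))) = 2*(l*(l + (2*l)*(5 + l))) = 2*(l*(l + 2*l*(5 + l))) = 2*l*(l + 2*l*(5 + l)))
-38752 + C(5/(-69) + 1/(-73*63)) = -38752 + (5/(-69) + 1/(-73*63))**2*(22 + 4*(5/(-69) + 1/(-73*63))) = -38752 + (5*(-1/69) - 1/73*1/63)**2*(22 + 4*(5*(-1/69) - 1/73*1/63)) = -38752 + (-5/69 - 1/4599)**2*(22 + 4*(-5/69 - 1/4599)) = -38752 + (-7688/105777)**2*(22 + 4*(-7688/105777)) = -38752 + 59105344*(22 - 30752/105777)/11188773729 = -38752 + (59105344/11188773729)*(2296342/105777) = -38752 + 135726083851648/1183514918732433 = -45863434404635391968/1183514918732433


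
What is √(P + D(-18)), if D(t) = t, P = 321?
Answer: √303 ≈ 17.407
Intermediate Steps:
√(P + D(-18)) = √(321 - 18) = √303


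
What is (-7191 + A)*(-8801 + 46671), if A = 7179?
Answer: -454440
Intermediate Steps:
(-7191 + A)*(-8801 + 46671) = (-7191 + 7179)*(-8801 + 46671) = -12*37870 = -454440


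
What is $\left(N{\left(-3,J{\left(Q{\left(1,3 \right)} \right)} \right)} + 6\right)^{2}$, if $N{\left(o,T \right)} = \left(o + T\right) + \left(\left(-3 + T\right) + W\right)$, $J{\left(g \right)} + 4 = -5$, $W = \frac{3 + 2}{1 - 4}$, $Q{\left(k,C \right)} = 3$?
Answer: $\frac{3481}{9} \approx 386.78$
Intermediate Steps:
$W = - \frac{5}{3}$ ($W = \frac{5}{-3} = 5 \left(- \frac{1}{3}\right) = - \frac{5}{3} \approx -1.6667$)
$J{\left(g \right)} = -9$ ($J{\left(g \right)} = -4 - 5 = -9$)
$N{\left(o,T \right)} = - \frac{14}{3} + o + 2 T$ ($N{\left(o,T \right)} = \left(o + T\right) + \left(\left(-3 + T\right) - \frac{5}{3}\right) = \left(T + o\right) + \left(- \frac{14}{3} + T\right) = - \frac{14}{3} + o + 2 T$)
$\left(N{\left(-3,J{\left(Q{\left(1,3 \right)} \right)} \right)} + 6\right)^{2} = \left(\left(- \frac{14}{3} - 3 + 2 \left(-9\right)\right) + 6\right)^{2} = \left(\left(- \frac{14}{3} - 3 - 18\right) + 6\right)^{2} = \left(- \frac{77}{3} + 6\right)^{2} = \left(- \frac{59}{3}\right)^{2} = \frac{3481}{9}$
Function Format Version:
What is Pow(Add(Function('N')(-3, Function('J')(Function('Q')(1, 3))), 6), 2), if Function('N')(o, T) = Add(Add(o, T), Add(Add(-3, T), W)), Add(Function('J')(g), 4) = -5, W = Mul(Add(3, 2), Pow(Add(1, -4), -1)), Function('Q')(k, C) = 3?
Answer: Rational(3481, 9) ≈ 386.78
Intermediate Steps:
W = Rational(-5, 3) (W = Mul(5, Pow(-3, -1)) = Mul(5, Rational(-1, 3)) = Rational(-5, 3) ≈ -1.6667)
Function('J')(g) = -9 (Function('J')(g) = Add(-4, -5) = -9)
Function('N')(o, T) = Add(Rational(-14, 3), o, Mul(2, T)) (Function('N')(o, T) = Add(Add(o, T), Add(Add(-3, T), Rational(-5, 3))) = Add(Add(T, o), Add(Rational(-14, 3), T)) = Add(Rational(-14, 3), o, Mul(2, T)))
Pow(Add(Function('N')(-3, Function('J')(Function('Q')(1, 3))), 6), 2) = Pow(Add(Add(Rational(-14, 3), -3, Mul(2, -9)), 6), 2) = Pow(Add(Add(Rational(-14, 3), -3, -18), 6), 2) = Pow(Add(Rational(-77, 3), 6), 2) = Pow(Rational(-59, 3), 2) = Rational(3481, 9)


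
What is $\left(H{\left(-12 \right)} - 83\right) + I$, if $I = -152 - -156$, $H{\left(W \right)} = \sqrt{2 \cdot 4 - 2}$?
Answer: $-79 + \sqrt{6} \approx -76.551$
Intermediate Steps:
$H{\left(W \right)} = \sqrt{6}$ ($H{\left(W \right)} = \sqrt{8 - 2} = \sqrt{6}$)
$I = 4$ ($I = -152 + 156 = 4$)
$\left(H{\left(-12 \right)} - 83\right) + I = \left(\sqrt{6} - 83\right) + 4 = \left(-83 + \sqrt{6}\right) + 4 = -79 + \sqrt{6}$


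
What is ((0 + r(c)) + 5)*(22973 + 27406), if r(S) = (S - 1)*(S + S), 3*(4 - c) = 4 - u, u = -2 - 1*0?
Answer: 453411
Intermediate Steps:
u = -2 (u = -2 + 0 = -2)
c = 2 (c = 4 - (4 - 1*(-2))/3 = 4 - (4 + 2)/3 = 4 - 1/3*6 = 4 - 2 = 2)
r(S) = 2*S*(-1 + S) (r(S) = (-1 + S)*(2*S) = 2*S*(-1 + S))
((0 + r(c)) + 5)*(22973 + 27406) = ((0 + 2*2*(-1 + 2)) + 5)*(22973 + 27406) = ((0 + 2*2*1) + 5)*50379 = ((0 + 4) + 5)*50379 = (4 + 5)*50379 = 9*50379 = 453411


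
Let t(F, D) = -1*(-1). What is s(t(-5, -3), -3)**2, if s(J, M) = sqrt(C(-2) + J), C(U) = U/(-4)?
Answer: 3/2 ≈ 1.5000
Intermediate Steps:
t(F, D) = 1
C(U) = -U/4 (C(U) = U*(-1/4) = -U/4)
s(J, M) = sqrt(1/2 + J) (s(J, M) = sqrt(-1/4*(-2) + J) = sqrt(1/2 + J))
s(t(-5, -3), -3)**2 = (sqrt(2 + 4*1)/2)**2 = (sqrt(2 + 4)/2)**2 = (sqrt(6)/2)**2 = 3/2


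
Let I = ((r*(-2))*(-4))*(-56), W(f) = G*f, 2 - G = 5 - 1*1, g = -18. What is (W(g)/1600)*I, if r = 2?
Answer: -504/25 ≈ -20.160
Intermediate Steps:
G = -2 (G = 2 - (5 - 1*1) = 2 - (5 - 1) = 2 - 1*4 = 2 - 4 = -2)
W(f) = -2*f
I = -896 (I = ((2*(-2))*(-4))*(-56) = -4*(-4)*(-56) = 16*(-56) = -896)
(W(g)/1600)*I = (-2*(-18)/1600)*(-896) = (36*(1/1600))*(-896) = (9/400)*(-896) = -504/25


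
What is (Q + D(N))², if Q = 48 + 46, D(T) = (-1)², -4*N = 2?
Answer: 9025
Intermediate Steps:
N = -½ (N = -¼*2 = -½ ≈ -0.50000)
D(T) = 1
Q = 94
(Q + D(N))² = (94 + 1)² = 95² = 9025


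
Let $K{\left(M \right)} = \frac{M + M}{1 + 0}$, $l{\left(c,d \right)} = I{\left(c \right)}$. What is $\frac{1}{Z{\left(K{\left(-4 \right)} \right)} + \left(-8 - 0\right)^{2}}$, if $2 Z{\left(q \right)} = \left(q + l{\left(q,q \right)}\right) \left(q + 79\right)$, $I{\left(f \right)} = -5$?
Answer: $- \frac{2}{795} \approx -0.0025157$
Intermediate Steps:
$l{\left(c,d \right)} = -5$
$K{\left(M \right)} = 2 M$ ($K{\left(M \right)} = \frac{2 M}{1} = 2 M 1 = 2 M$)
$Z{\left(q \right)} = \frac{\left(-5 + q\right) \left(79 + q\right)}{2}$ ($Z{\left(q \right)} = \frac{\left(q - 5\right) \left(q + 79\right)}{2} = \frac{\left(-5 + q\right) \left(79 + q\right)}{2}$)
$\frac{1}{Z{\left(K{\left(-4 \right)} \right)} + \left(-8 - 0\right)^{2}} = \frac{1}{\left(- \frac{395}{2} + \frac{\left(2 \left(-4\right)\right)^{2}}{2} + 37 \cdot 2 \left(-4\right)\right) + \left(-8 - 0\right)^{2}} = \frac{1}{\left(- \frac{395}{2} + \frac{\left(-8\right)^{2}}{2} + 37 \left(-8\right)\right) + \left(-8 + 0\right)^{2}} = \frac{1}{\left(- \frac{395}{2} + \frac{1}{2} \cdot 64 - 296\right) + \left(-8\right)^{2}} = \frac{1}{\left(- \frac{395}{2} + 32 - 296\right) + 64} = \frac{1}{- \frac{923}{2} + 64} = \frac{1}{- \frac{795}{2}} = - \frac{2}{795}$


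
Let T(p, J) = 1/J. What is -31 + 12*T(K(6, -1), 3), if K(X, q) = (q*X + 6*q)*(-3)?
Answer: -27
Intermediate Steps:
K(X, q) = -18*q - 3*X*q (K(X, q) = (X*q + 6*q)*(-3) = (6*q + X*q)*(-3) = -18*q - 3*X*q)
-31 + 12*T(K(6, -1), 3) = -31 + 12/3 = -31 + 12*(⅓) = -31 + 4 = -27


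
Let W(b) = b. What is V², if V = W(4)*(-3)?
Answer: 144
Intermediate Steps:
V = -12 (V = 4*(-3) = -12)
V² = (-12)² = 144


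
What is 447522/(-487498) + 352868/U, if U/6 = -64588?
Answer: -43181218735/23614890618 ≈ -1.8286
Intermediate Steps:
U = -387528 (U = 6*(-64588) = -387528)
447522/(-487498) + 352868/U = 447522/(-487498) + 352868/(-387528) = 447522*(-1/487498) + 352868*(-1/387528) = -223761/243749 - 88217/96882 = -43181218735/23614890618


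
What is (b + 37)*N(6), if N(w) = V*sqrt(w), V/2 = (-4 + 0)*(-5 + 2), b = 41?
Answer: 1872*sqrt(6) ≈ 4585.4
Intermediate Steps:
V = 24 (V = 2*((-4 + 0)*(-5 + 2)) = 2*(-4*(-3)) = 2*12 = 24)
N(w) = 24*sqrt(w)
(b + 37)*N(6) = (41 + 37)*(24*sqrt(6)) = 78*(24*sqrt(6)) = 1872*sqrt(6)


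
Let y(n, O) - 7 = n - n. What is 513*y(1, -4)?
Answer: 3591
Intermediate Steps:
y(n, O) = 7 (y(n, O) = 7 + (n - n) = 7 + 0 = 7)
513*y(1, -4) = 513*7 = 3591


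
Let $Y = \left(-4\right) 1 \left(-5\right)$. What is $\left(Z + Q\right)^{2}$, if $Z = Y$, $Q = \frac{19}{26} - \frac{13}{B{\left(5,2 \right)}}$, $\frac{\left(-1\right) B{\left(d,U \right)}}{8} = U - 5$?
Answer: $\frac{39677401}{97344} \approx 407.6$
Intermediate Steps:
$B{\left(d,U \right)} = 40 - 8 U$ ($B{\left(d,U \right)} = - 8 \left(U - 5\right) = - 8 \left(-5 + U\right) = 40 - 8 U$)
$Y = 20$ ($Y = \left(-4\right) \left(-5\right) = 20$)
$Q = \frac{59}{312}$ ($Q = \frac{19}{26} - \frac{13}{40 - 16} = 19 \cdot \frac{1}{26} - \frac{13}{40 - 16} = \frac{19}{26} - \frac{13}{24} = \frac{59}{312} \approx 0.1891$)
$Z = 20$
$\left(Z + Q\right)^{2} = \left(20 + \frac{59}{312}\right)^{2} = \left(\frac{6299}{312}\right)^{2} = \frac{39677401}{97344}$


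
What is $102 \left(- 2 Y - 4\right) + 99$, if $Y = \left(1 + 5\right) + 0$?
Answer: $-1533$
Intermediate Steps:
$Y = 6$ ($Y = 6 + 0 = 6$)
$102 \left(- 2 Y - 4\right) + 99 = 102 \left(\left(-2\right) 6 - 4\right) + 99 = 102 \left(-12 - 4\right) + 99 = 102 \left(-16\right) + 99 = -1632 + 99 = -1533$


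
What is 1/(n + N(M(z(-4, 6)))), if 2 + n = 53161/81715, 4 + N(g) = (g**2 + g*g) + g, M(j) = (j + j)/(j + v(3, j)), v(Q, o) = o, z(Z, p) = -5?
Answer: -81715/191984 ≈ -0.42563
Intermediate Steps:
M(j) = 1 (M(j) = (j + j)/(j + j) = (2*j)/((2*j)) = (2*j)*(1/(2*j)) = 1)
N(g) = -4 + g + 2*g**2 (N(g) = -4 + ((g**2 + g*g) + g) = -4 + ((g**2 + g**2) + g) = -4 + (2*g**2 + g) = -4 + (g + 2*g**2) = -4 + g + 2*g**2)
n = -110269/81715 (n = -2 + 53161/81715 = -110269/81715 ≈ -1.3494)
1/(n + N(M(z(-4, 6)))) = 1/(-110269/81715 + (-4 + 1 + 2*1**2)) = 1/(-110269/81715 + (-4 + 1 + 2*1)) = 1/(-110269/81715 + (-4 + 1 + 2)) = 1/(-110269/81715 - 1) = 1/(-191984/81715) = -81715/191984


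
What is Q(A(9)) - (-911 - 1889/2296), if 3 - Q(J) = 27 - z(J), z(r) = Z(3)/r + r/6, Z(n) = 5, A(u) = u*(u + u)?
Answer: 170140813/185976 ≈ 914.85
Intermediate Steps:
A(u) = 2*u² (A(u) = u*(2*u) = 2*u²)
z(r) = 5/r + r/6
Q(J) = -24 + 5/J + J/6 (Q(J) = 3 - (27 - (5/J + J/6)) = 3 - (27 + (-5/J - J/6)) = 3 - (27 - 5/J - J/6) = 3 + (-27 + 5/J + J/6) = -24 + 5/J + J/6)
Q(A(9)) - (-911 - 1889/2296) = (-24 + 5/((2*9²)) + (2*9²)/6) - (-911 - 1889/2296) = (-24 + 5/((2*81)) + (2*81)/6) - (-911 - 1889*1/2296) = (-24 + 5/162 + (⅙)*162) - (-911 - 1889/2296) = (-24 + 5*(1/162) + 27) - 1*(-2093545/2296) = (-24 + 5/162 + 27) + 2093545/2296 = 491/162 + 2093545/2296 = 170140813/185976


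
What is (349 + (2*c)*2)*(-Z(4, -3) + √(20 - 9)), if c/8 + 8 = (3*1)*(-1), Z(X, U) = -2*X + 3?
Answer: -15 - 3*√11 ≈ -24.950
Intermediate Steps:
Z(X, U) = 3 - 2*X
c = -88 (c = -64 + 8*((3*1)*(-1)) = -64 + 8*(3*(-1)) = -64 + 8*(-3) = -64 - 24 = -88)
(349 + (2*c)*2)*(-Z(4, -3) + √(20 - 9)) = (349 + (2*(-88))*2)*(-(3 - 2*4) + √(20 - 9)) = (349 - 176*2)*(-(3 - 8) + √11) = (349 - 352)*(-1*(-5) + √11) = -3*(5 + √11) = -15 - 3*√11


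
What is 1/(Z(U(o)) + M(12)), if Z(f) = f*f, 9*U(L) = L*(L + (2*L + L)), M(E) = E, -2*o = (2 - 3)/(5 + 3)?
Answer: 331776/3981313 ≈ 0.083333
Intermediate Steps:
o = 1/16 (o = -(2 - 3)/(2*(5 + 3)) = -(-1)/(2*8) = -½*(-⅛) = 1/16 ≈ 0.062500)
U(L) = 4*L²/9 (U(L) = (L*(L + (2*L + L)))/9 = (L*(L + 3*L))/9 = (L*(4*L))/9 = (4*L²)/9 = 4*L²/9)
Z(f) = f²
1/(Z(U(o)) + M(12)) = 1/((4*(1/16)²/9)² + 12) = 1/(((4/9)*(1/256))² + 12) = 1/((1/576)² + 12) = 1/(1/331776 + 12) = 1/(3981313/331776) = 331776/3981313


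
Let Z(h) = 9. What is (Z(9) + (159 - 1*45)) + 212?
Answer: 335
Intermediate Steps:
(Z(9) + (159 - 1*45)) + 212 = (9 + (159 - 1*45)) + 212 = (9 + (159 - 45)) + 212 = (9 + 114) + 212 = 123 + 212 = 335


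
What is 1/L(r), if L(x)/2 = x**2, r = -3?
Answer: 1/18 ≈ 0.055556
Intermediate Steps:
L(x) = 2*x**2
1/L(r) = 1/(2*(-3)**2) = 1/(2*9) = 1/18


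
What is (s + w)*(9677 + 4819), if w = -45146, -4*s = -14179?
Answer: -603051720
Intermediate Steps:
s = 14179/4 (s = -¼*(-14179) = 14179/4 ≈ 3544.8)
(s + w)*(9677 + 4819) = (14179/4 - 45146)*(9677 + 4819) = -166405/4*14496 = -603051720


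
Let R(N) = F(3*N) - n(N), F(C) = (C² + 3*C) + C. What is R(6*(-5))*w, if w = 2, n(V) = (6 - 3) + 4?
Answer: 15466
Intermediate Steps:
n(V) = 7 (n(V) = 3 + 4 = 7)
F(C) = C² + 4*C
R(N) = -7 + 3*N*(4 + 3*N) (R(N) = (3*N)*(4 + 3*N) - 1*7 = 3*N*(4 + 3*N) - 7 = -7 + 3*N*(4 + 3*N))
R(6*(-5))*w = (-7 + 3*(6*(-5))*(4 + 3*(6*(-5))))*2 = (-7 + 3*(-30)*(4 + 3*(-30)))*2 = (-7 + 3*(-30)*(4 - 90))*2 = (-7 + 3*(-30)*(-86))*2 = (-7 + 7740)*2 = 7733*2 = 15466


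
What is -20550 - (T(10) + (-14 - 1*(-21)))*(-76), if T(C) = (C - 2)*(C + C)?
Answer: -7858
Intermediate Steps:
T(C) = 2*C*(-2 + C) (T(C) = (-2 + C)*(2*C) = 2*C*(-2 + C))
-20550 - (T(10) + (-14 - 1*(-21)))*(-76) = -20550 - (2*10*(-2 + 10) + (-14 - 1*(-21)))*(-76) = -20550 - (2*10*8 + (-14 + 21))*(-76) = -20550 - (160 + 7)*(-76) = -20550 - 167*(-76) = -20550 - 1*(-12692) = -20550 + 12692 = -7858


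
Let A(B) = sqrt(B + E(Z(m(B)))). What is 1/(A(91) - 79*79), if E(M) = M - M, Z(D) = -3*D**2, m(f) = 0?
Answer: -6241/38949990 - sqrt(91)/38949990 ≈ -0.00016048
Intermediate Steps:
E(M) = 0
A(B) = sqrt(B) (A(B) = sqrt(B + 0) = sqrt(B))
1/(A(91) - 79*79) = 1/(sqrt(91) - 79*79) = 1/(sqrt(91) - 6241) = 1/(-6241 + sqrt(91))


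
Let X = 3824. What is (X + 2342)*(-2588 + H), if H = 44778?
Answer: 260143540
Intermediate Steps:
(X + 2342)*(-2588 + H) = (3824 + 2342)*(-2588 + 44778) = 6166*42190 = 260143540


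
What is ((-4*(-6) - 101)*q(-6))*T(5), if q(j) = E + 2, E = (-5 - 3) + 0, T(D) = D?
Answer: 2310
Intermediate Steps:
E = -8 (E = -8 + 0 = -8)
q(j) = -6 (q(j) = -8 + 2 = -6)
((-4*(-6) - 101)*q(-6))*T(5) = ((-4*(-6) - 101)*(-6))*5 = ((24 - 101)*(-6))*5 = -77*(-6)*5 = 462*5 = 2310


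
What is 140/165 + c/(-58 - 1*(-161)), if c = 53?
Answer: 4633/3399 ≈ 1.3630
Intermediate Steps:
140/165 + c/(-58 - 1*(-161)) = 140/165 + 53/(-58 - 1*(-161)) = 140*(1/165) + 53/(-58 + 161) = 28/33 + 53/103 = 4633/3399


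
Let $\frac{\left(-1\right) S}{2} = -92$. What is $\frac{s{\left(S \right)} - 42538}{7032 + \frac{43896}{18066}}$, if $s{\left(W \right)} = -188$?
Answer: $- \frac{64323993}{10590334} \approx -6.0738$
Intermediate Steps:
$S = 184$ ($S = \left(-2\right) \left(-92\right) = 184$)
$\frac{s{\left(S \right)} - 42538}{7032 + \frac{43896}{18066}} = \frac{-188 - 42538}{7032 + \frac{43896}{18066}} = - \frac{42726}{7032 + 43896 \cdot \frac{1}{18066}} = - \frac{42726}{7032 + \frac{7316}{3011}} = - \frac{42726}{\frac{21180668}{3011}} = \left(-42726\right) \frac{3011}{21180668} = - \frac{64323993}{10590334}$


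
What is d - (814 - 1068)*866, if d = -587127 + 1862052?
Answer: 1494889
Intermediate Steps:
d = 1274925
d - (814 - 1068)*866 = 1274925 - (814 - 1068)*866 = 1274925 - (-254)*866 = 1274925 - 1*(-219964) = 1274925 + 219964 = 1494889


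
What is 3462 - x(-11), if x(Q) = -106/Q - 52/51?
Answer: 1937348/561 ≈ 3453.4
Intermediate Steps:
x(Q) = -52/51 - 106/Q (x(Q) = -106/Q - 52*1/51 = -106/Q - 52/51 = -52/51 - 106/Q)
3462 - x(-11) = 3462 - (-52/51 - 106/(-11)) = 3462 - (-52/51 - 106*(-1/11)) = 3462 - (-52/51 + 106/11) = 3462 - 1*4834/561 = 3462 - 4834/561 = 1937348/561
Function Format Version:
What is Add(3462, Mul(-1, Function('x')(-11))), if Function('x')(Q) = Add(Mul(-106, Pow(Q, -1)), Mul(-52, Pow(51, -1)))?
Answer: Rational(1937348, 561) ≈ 3453.4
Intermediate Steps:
Function('x')(Q) = Add(Rational(-52, 51), Mul(-106, Pow(Q, -1))) (Function('x')(Q) = Add(Mul(-106, Pow(Q, -1)), Mul(-52, Rational(1, 51))) = Add(Mul(-106, Pow(Q, -1)), Rational(-52, 51)) = Add(Rational(-52, 51), Mul(-106, Pow(Q, -1))))
Add(3462, Mul(-1, Function('x')(-11))) = Add(3462, Mul(-1, Add(Rational(-52, 51), Mul(-106, Pow(-11, -1))))) = Add(3462, Mul(-1, Add(Rational(-52, 51), Mul(-106, Rational(-1, 11))))) = Add(3462, Mul(-1, Add(Rational(-52, 51), Rational(106, 11)))) = Add(3462, Mul(-1, Rational(4834, 561))) = Add(3462, Rational(-4834, 561)) = Rational(1937348, 561)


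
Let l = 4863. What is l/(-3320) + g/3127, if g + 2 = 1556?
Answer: -10047321/10381640 ≈ -0.96780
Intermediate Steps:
g = 1554 (g = -2 + 1556 = 1554)
l/(-3320) + g/3127 = 4863/(-3320) + 1554/3127 = 4863*(-1/3320) + 1554*(1/3127) = -4863/3320 + 1554/3127 = -10047321/10381640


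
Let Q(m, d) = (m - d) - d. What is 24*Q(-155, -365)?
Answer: 13800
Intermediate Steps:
Q(m, d) = m - 2*d
24*Q(-155, -365) = 24*(-155 - 2*(-365)) = 24*(-155 + 730) = 24*575 = 13800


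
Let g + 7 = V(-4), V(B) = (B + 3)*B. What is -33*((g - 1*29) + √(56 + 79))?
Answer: 1056 - 99*√15 ≈ 672.57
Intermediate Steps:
V(B) = B*(3 + B) (V(B) = (3 + B)*B = B*(3 + B))
g = -3 (g = -7 - 4*(3 - 4) = -7 - 4*(-1) = -7 + 4 = -3)
-33*((g - 1*29) + √(56 + 79)) = -33*((-3 - 1*29) + √(56 + 79)) = -33*((-3 - 29) + √135) = -33*(-32 + 3*√15) = 1056 - 99*√15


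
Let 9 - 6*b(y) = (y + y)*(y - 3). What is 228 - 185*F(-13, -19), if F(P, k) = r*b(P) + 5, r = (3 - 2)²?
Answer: 71113/6 ≈ 11852.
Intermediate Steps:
r = 1 (r = 1² = 1)
b(y) = 3/2 - y*(-3 + y)/3 (b(y) = 3/2 - (y + y)*(y - 3)/6 = 3/2 - 2*y*(-3 + y)/6 = 3/2 - y*(-3 + y)/3)
F(P, k) = 13/2 + P - P²/3 (F(P, k) = 1*(3/2 + P - P²/3) + 5 = (3/2 + P - P²/3) + 5 = 13/2 + P - P²/3)
228 - 185*F(-13, -19) = 228 - 185*(13/2 - 13 - ⅓*(-13)²) = 228 - 185*(13/2 - 13 - ⅓*169) = 228 - 185*(13/2 - 13 - 169/3) = 228 - 185*(-377/6) = 228 + 69745/6 = 71113/6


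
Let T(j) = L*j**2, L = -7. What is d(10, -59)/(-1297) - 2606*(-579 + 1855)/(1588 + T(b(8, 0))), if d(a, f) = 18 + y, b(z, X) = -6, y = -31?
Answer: -539104958/216599 ≈ -2489.0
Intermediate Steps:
T(j) = -7*j**2
d(a, f) = -13 (d(a, f) = 18 - 31 = -13)
d(10, -59)/(-1297) - 2606*(-579 + 1855)/(1588 + T(b(8, 0))) = -13/(-1297) - 2606*(-579 + 1855)/(1588 - 7*(-6)**2) = -13*(-1/1297) - 2606*1276/(1588 - 7*36) = 13/1297 - 2606*1276/(1588 - 252) = 13/1297 - 2606/(1336*(1/1276)) = 13/1297 - 2606/334/319 = 13/1297 - 2606*319/334 = 13/1297 - 415657/167 = -539104958/216599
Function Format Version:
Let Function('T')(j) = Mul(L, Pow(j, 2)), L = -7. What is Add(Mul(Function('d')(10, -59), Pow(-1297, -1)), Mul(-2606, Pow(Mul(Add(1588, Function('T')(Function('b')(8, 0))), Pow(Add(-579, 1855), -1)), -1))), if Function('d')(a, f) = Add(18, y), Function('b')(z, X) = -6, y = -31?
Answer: Rational(-539104958, 216599) ≈ -2489.0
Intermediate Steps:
Function('T')(j) = Mul(-7, Pow(j, 2))
Function('d')(a, f) = -13 (Function('d')(a, f) = Add(18, -31) = -13)
Add(Mul(Function('d')(10, -59), Pow(-1297, -1)), Mul(-2606, Pow(Mul(Add(1588, Function('T')(Function('b')(8, 0))), Pow(Add(-579, 1855), -1)), -1))) = Add(Mul(-13, Pow(-1297, -1)), Mul(-2606, Pow(Mul(Add(1588, Mul(-7, Pow(-6, 2))), Pow(Add(-579, 1855), -1)), -1))) = Add(Mul(-13, Rational(-1, 1297)), Mul(-2606, Pow(Mul(Add(1588, Mul(-7, 36)), Pow(1276, -1)), -1))) = Add(Rational(13, 1297), Mul(-2606, Pow(Mul(Add(1588, -252), Rational(1, 1276)), -1))) = Add(Rational(13, 1297), Mul(-2606, Pow(Mul(1336, Rational(1, 1276)), -1))) = Add(Rational(13, 1297), Mul(-2606, Pow(Rational(334, 319), -1))) = Add(Rational(13, 1297), Mul(-2606, Rational(319, 334))) = Add(Rational(13, 1297), Rational(-415657, 167)) = Rational(-539104958, 216599)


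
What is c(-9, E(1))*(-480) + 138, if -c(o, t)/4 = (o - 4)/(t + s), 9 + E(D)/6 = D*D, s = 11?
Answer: 30066/37 ≈ 812.59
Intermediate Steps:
E(D) = -54 + 6*D² (E(D) = -54 + 6*(D*D) = -54 + 6*D²)
c(o, t) = -4*(-4 + o)/(11 + t) (c(o, t) = -4*(o - 4)/(t + 11) = -4*(-4 + o)/(11 + t))
c(-9, E(1))*(-480) + 138 = (4*(4 - 1*(-9))/(11 + (-54 + 6*1²)))*(-480) + 138 = (4*(4 + 9)/(11 + (-54 + 6*1)))*(-480) + 138 = (4*13/(11 + (-54 + 6)))*(-480) + 138 = (4*13/(11 - 48))*(-480) + 138 = (4*13/(-37))*(-480) + 138 = (4*(-1/37)*13)*(-480) + 138 = -52/37*(-480) + 138 = 24960/37 + 138 = 30066/37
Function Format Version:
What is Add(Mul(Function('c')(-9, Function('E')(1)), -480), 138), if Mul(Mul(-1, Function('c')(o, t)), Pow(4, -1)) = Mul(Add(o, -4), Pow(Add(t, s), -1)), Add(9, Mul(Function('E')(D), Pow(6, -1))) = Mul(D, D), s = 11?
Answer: Rational(30066, 37) ≈ 812.59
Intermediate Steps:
Function('E')(D) = Add(-54, Mul(6, Pow(D, 2))) (Function('E')(D) = Add(-54, Mul(6, Mul(D, D))) = Add(-54, Mul(6, Pow(D, 2))))
Function('c')(o, t) = Mul(-4, Pow(Add(11, t), -1), Add(-4, o)) (Function('c')(o, t) = Mul(-4, Mul(Add(o, -4), Pow(Add(t, 11), -1))) = Mul(-4, Mul(Add(-4, o), Pow(Add(11, t), -1))) = Mul(-4, Mul(Pow(Add(11, t), -1), Add(-4, o))) = Mul(-4, Pow(Add(11, t), -1), Add(-4, o)))
Add(Mul(Function('c')(-9, Function('E')(1)), -480), 138) = Add(Mul(Mul(4, Pow(Add(11, Add(-54, Mul(6, Pow(1, 2)))), -1), Add(4, Mul(-1, -9))), -480), 138) = Add(Mul(Mul(4, Pow(Add(11, Add(-54, Mul(6, 1))), -1), Add(4, 9)), -480), 138) = Add(Mul(Mul(4, Pow(Add(11, Add(-54, 6)), -1), 13), -480), 138) = Add(Mul(Mul(4, Pow(Add(11, -48), -1), 13), -480), 138) = Add(Mul(Mul(4, Pow(-37, -1), 13), -480), 138) = Add(Mul(Mul(4, Rational(-1, 37), 13), -480), 138) = Add(Mul(Rational(-52, 37), -480), 138) = Add(Rational(24960, 37), 138) = Rational(30066, 37)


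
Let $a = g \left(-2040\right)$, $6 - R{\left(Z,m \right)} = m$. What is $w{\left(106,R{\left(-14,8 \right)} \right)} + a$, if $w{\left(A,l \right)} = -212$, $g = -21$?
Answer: $42628$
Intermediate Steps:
$R{\left(Z,m \right)} = 6 - m$
$a = 42840$ ($a = \left(-21\right) \left(-2040\right) = 42840$)
$w{\left(106,R{\left(-14,8 \right)} \right)} + a = -212 + 42840 = 42628$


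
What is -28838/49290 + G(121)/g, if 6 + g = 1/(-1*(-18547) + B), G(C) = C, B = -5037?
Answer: -3768747061/181609005 ≈ -20.752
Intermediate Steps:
g = -81059/13510 (g = -6 + 1/(-1*(-18547) - 5037) = -6 + 1/(18547 - 5037) = -6 + 1/13510 = -81059/13510 ≈ -5.9999)
-28838/49290 + G(121)/g = -28838/49290 + 121/(-81059/13510) = -28838*1/49290 + 121*(-13510/81059) = -14419/24645 - 148610/7369 = -3768747061/181609005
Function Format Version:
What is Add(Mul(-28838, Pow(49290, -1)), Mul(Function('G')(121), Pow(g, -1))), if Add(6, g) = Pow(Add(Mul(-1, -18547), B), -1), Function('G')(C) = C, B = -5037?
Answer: Rational(-3768747061, 181609005) ≈ -20.752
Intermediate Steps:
g = Rational(-81059, 13510) (g = Add(-6, Pow(Add(Mul(-1, -18547), -5037), -1)) = Add(-6, Pow(Add(18547, -5037), -1)) = Add(-6, Pow(13510, -1)) = Add(-6, Rational(1, 13510)) = Rational(-81059, 13510) ≈ -5.9999)
Add(Mul(-28838, Pow(49290, -1)), Mul(Function('G')(121), Pow(g, -1))) = Add(Mul(-28838, Pow(49290, -1)), Mul(121, Pow(Rational(-81059, 13510), -1))) = Add(Mul(-28838, Rational(1, 49290)), Mul(121, Rational(-13510, 81059))) = Add(Rational(-14419, 24645), Rational(-148610, 7369)) = Rational(-3768747061, 181609005)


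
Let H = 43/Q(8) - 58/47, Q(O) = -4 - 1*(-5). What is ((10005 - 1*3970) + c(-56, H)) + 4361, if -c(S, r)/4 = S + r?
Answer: 491288/47 ≈ 10453.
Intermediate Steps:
Q(O) = 1 (Q(O) = -4 + 5 = 1)
H = 1963/47 (H = 43/1 - 58/47 = 43*1 - 58*1/47 = 43 - 58/47 = 1963/47 ≈ 41.766)
c(S, r) = -4*S - 4*r (c(S, r) = -4*(S + r) = -4*S - 4*r)
((10005 - 1*3970) + c(-56, H)) + 4361 = ((10005 - 1*3970) + (-4*(-56) - 4*1963/47)) + 4361 = ((10005 - 3970) + (224 - 7852/47)) + 4361 = (6035 + 2676/47) + 4361 = 286321/47 + 4361 = 491288/47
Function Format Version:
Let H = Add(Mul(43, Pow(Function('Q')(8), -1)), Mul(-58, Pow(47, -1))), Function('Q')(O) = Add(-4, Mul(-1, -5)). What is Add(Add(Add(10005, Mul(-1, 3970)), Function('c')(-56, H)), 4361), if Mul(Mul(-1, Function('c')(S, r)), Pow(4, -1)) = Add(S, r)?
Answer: Rational(491288, 47) ≈ 10453.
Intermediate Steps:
Function('Q')(O) = 1 (Function('Q')(O) = Add(-4, 5) = 1)
H = Rational(1963, 47) (H = Add(Mul(43, Pow(1, -1)), Mul(-58, Pow(47, -1))) = Add(Mul(43, 1), Mul(-58, Rational(1, 47))) = Add(43, Rational(-58, 47)) = Rational(1963, 47) ≈ 41.766)
Function('c')(S, r) = Add(Mul(-4, S), Mul(-4, r)) (Function('c')(S, r) = Mul(-4, Add(S, r)) = Add(Mul(-4, S), Mul(-4, r)))
Add(Add(Add(10005, Mul(-1, 3970)), Function('c')(-56, H)), 4361) = Add(Add(Add(10005, Mul(-1, 3970)), Add(Mul(-4, -56), Mul(-4, Rational(1963, 47)))), 4361) = Add(Add(Add(10005, -3970), Add(224, Rational(-7852, 47))), 4361) = Add(Add(6035, Rational(2676, 47)), 4361) = Add(Rational(286321, 47), 4361) = Rational(491288, 47)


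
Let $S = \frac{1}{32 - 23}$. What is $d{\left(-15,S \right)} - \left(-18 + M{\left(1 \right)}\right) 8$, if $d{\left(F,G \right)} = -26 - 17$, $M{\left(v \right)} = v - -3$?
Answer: $69$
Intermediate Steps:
$M{\left(v \right)} = 3 + v$ ($M{\left(v \right)} = v + 3 = 3 + v$)
$S = \frac{1}{9} \approx 0.11111$
$d{\left(F,G \right)} = -43$
$d{\left(-15,S \right)} - \left(-18 + M{\left(1 \right)}\right) 8 = -43 - \left(-18 + \left(3 + 1\right)\right) 8 = -43 - \left(-18 + 4\right) 8 = -43 - \left(-14\right) 8 = -43 - -112 = -43 + 112 = 69$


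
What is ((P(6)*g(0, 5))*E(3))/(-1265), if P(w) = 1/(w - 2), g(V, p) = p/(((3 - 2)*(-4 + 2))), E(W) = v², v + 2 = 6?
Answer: 2/253 ≈ 0.0079051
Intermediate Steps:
v = 4 (v = -2 + 6 = 4)
E(W) = 16 (E(W) = 4² = 16)
g(V, p) = -p/2 (g(V, p) = p/((1*(-2))) = p/(-2) = p*(-½) = -p/2)
P(w) = 1/(-2 + w)
((P(6)*g(0, 5))*E(3))/(-1265) = (((-½*5)/(-2 + 6))*16)/(-1265) = ((-5/2/4)*16)*(-1/1265) = (((¼)*(-5/2))*16)*(-1/1265) = -5/8*16*(-1/1265) = -10*(-1/1265) = 2/253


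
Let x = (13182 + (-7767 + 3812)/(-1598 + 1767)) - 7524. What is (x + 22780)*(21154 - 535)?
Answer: 99013819473/169 ≈ 5.8588e+8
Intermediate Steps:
x = 952247/169 (x = (13182 - 3955/169) - 7524 = 2223803/169 - 7524 = 952247/169 ≈ 5634.6)
(x + 22780)*(21154 - 535) = (952247/169 + 22780)*(21154 - 535) = (4802067/169)*20619 = 99013819473/169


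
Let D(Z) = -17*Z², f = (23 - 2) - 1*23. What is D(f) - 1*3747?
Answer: -3815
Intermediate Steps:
f = -2 (f = 21 - 23 = -2)
D(f) - 1*3747 = -17*(-2)² - 1*3747 = -17*4 - 3747 = -68 - 3747 = -3815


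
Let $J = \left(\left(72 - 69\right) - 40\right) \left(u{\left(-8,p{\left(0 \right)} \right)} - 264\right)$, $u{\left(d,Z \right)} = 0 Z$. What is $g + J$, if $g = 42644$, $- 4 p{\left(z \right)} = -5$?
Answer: $52412$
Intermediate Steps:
$p{\left(z \right)} = \frac{5}{4}$ ($p{\left(z \right)} = \left(- \frac{1}{4}\right) \left(-5\right) = \frac{5}{4}$)
$u{\left(d,Z \right)} = 0$
$J = 9768$ ($J = \left(\left(72 - 69\right) - 40\right) \left(0 - 264\right) = \left(3 - 40\right) \left(-264\right) = \left(-37\right) \left(-264\right) = 9768$)
$g + J = 42644 + 9768 = 52412$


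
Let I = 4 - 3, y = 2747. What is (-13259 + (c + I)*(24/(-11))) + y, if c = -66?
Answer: -114072/11 ≈ -10370.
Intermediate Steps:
I = 1
(-13259 + (c + I)*(24/(-11))) + y = (-13259 + (-66 + 1)*(24/(-11))) + 2747 = (-13259 - 1560*(-1)/11) + 2747 = (-13259 - 65*(-24/11)) + 2747 = (-13259 + 1560/11) + 2747 = -144289/11 + 2747 = -114072/11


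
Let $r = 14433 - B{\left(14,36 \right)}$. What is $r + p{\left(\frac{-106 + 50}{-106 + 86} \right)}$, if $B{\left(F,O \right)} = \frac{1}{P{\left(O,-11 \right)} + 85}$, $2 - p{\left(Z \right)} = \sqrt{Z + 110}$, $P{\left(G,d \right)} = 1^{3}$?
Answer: $\frac{1241409}{86} - \frac{2 \sqrt{705}}{5} \approx 14424.0$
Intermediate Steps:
$P{\left(G,d \right)} = 1$
$p{\left(Z \right)} = 2 - \sqrt{110 + Z}$ ($p{\left(Z \right)} = 2 - \sqrt{Z + 110} = 2 - \sqrt{110 + Z}$)
$B{\left(F,O \right)} = \frac{1}{86}$ ($B{\left(F,O \right)} = \frac{1}{1 + 85} = \frac{1}{86}$)
$r = \frac{1241237}{86}$ ($r = 14433 - \frac{1}{86} = \frac{1241237}{86} \approx 14433.0$)
$r + p{\left(\frac{-106 + 50}{-106 + 86} \right)} = \frac{1241237}{86} + \left(2 - \sqrt{110 + \frac{-106 + 50}{-106 + 86}}\right) = \frac{1241237}{86} + \left(2 - \sqrt{110 - \frac{56}{-20}}\right) = \frac{1241237}{86} + \left(2 - \sqrt{110 - - \frac{14}{5}}\right) = \frac{1241237}{86} + \left(2 - \sqrt{110 + \frac{14}{5}}\right) = \frac{1241237}{86} + \left(2 - \sqrt{\frac{564}{5}}\right) = \frac{1241237}{86} + \left(2 - \frac{2 \sqrt{705}}{5}\right) = \frac{1241409}{86} - \frac{2 \sqrt{705}}{5}$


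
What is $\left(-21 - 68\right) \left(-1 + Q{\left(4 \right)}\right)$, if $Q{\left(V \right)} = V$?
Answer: $-267$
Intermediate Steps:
$\left(-21 - 68\right) \left(-1 + Q{\left(4 \right)}\right) = \left(-21 - 68\right) \left(-1 + 4\right) = \left(-89\right) 3 = -267$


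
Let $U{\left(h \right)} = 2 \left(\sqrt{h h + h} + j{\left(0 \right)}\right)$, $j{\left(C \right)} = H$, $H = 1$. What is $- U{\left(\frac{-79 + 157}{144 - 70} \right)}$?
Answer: $-2 - \frac{4 \sqrt{741}}{37} \approx -4.9428$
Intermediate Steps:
$j{\left(C \right)} = 1$
$U{\left(h \right)} = 2 + 2 \sqrt{h + h^{2}}$ ($U{\left(h \right)} = 2 \left(\sqrt{h h + h} + 1\right) = 2 \left(\sqrt{h^{2} + h} + 1\right) = 2 \left(\sqrt{h + h^{2}} + 1\right) = 2 \left(1 + \sqrt{h + h^{2}}\right) = 2 + 2 \sqrt{h + h^{2}}$)
$- U{\left(\frac{-79 + 157}{144 - 70} \right)} = - (2 + 2 \sqrt{\frac{-79 + 157}{144 - 70} \left(1 + \frac{-79 + 157}{144 - 70}\right)}) = - (2 + 2 \sqrt{\frac{78}{74} \left(1 + \frac{78}{74}\right)}) = - (2 + 2 \sqrt{78 \cdot \frac{1}{74} \left(1 + 78 \cdot \frac{1}{74}\right)}) = - (2 + 2 \sqrt{\frac{39 \left(1 + \frac{39}{37}\right)}{37}}) = - (2 + 2 \sqrt{\frac{39}{37} \cdot \frac{76}{37}}) = - (2 + 2 \sqrt{\frac{2964}{1369}}) = - (2 + 2 \frac{2 \sqrt{741}}{37}) = - (2 + \frac{4 \sqrt{741}}{37}) = -2 - \frac{4 \sqrt{741}}{37}$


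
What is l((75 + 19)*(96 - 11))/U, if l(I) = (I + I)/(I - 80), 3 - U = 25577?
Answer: -799/10114517 ≈ -7.8995e-5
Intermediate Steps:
U = -25574 (U = 3 - 1*25577 = 3 - 25577 = -25574)
l(I) = 2*I/(-80 + I) (l(I) = (2*I)/(-80 + I) = 2*I/(-80 + I))
l((75 + 19)*(96 - 11))/U = (2*((75 + 19)*(96 - 11))/(-80 + (75 + 19)*(96 - 11)))/(-25574) = (2*(94*85)/(-80 + 94*85))*(-1/25574) = (2*7990/(-80 + 7990))*(-1/25574) = (2*7990/7910)*(-1/25574) = (2*7990*(1/7910))*(-1/25574) = (1598/791)*(-1/25574) = -799/10114517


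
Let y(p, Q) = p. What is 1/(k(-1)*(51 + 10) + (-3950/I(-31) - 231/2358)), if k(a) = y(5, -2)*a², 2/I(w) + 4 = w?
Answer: 786/54571903 ≈ 1.4403e-5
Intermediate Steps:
I(w) = 2/(-4 + w)
k(a) = 5*a²
1/(k(-1)*(51 + 10) + (-3950/I(-31) - 231/2358)) = 1/((5*(-1)²)*(51 + 10) + (-3950/(2/(-4 - 31)) - 231/2358)) = 1/((5*1)*61 + (-3950/(2/(-35)) - 231*1/2358)) = 1/(5*61 + (-3950/(2*(-1/35)) - 77/786)) = 1/(305 + (-3950/(-2/35) - 77/786)) = 1/(305 + (-3950*(-35/2) - 77/786)) = 1/(305 + (69125 - 77/786)) = 1/(305 + 54332173/786) = 1/(54571903/786) = 786/54571903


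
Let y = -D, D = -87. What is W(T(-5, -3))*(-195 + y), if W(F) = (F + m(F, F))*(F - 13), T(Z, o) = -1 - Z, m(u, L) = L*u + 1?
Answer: 20412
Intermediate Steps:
m(u, L) = 1 + L*u
W(F) = (-13 + F)*(1 + F + F²) (W(F) = (F + (1 + F*F))*(F - 13) = (F + (1 + F²))*(-13 + F) = (1 + F + F²)*(-13 + F) = (-13 + F)*(1 + F + F²))
y = 87 (y = -1*(-87) = 87)
W(T(-5, -3))*(-195 + y) = (-13 + (-1 - 1*(-5))³ - 12*(-1 - 1*(-5)) - 12*(-1 - 1*(-5))²)*(-195 + 87) = (-13 + (-1 + 5)³ - 12*(-1 + 5) - 12*(-1 + 5)²)*(-108) = (-13 + 4³ - 12*4 - 12*4²)*(-108) = (-13 + 64 - 48 - 12*16)*(-108) = (-13 + 64 - 48 - 192)*(-108) = -189*(-108) = 20412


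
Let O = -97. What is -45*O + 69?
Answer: 4434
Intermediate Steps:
-45*O + 69 = -45*(-97) + 69 = 4365 + 69 = 4434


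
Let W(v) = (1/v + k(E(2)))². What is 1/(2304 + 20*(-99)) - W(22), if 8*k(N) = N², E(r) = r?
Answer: -11543/39204 ≈ -0.29443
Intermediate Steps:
k(N) = N²/8
W(v) = (½ + 1/v)² (W(v) = (1/v + (⅛)*2²)² = (1/v + (⅛)*4)² = (1/v + ½)² = (½ + 1/v)²)
1/(2304 + 20*(-99)) - W(22) = 1/(2304 + 20*(-99)) - (2 + 22)²/(4*22²) = 1/(2304 - 1980) - 24²/(4*484) = 1/324 - 576/(4*484) = 1/324 - 1*36/121 = 1/324 - 36/121 = -11543/39204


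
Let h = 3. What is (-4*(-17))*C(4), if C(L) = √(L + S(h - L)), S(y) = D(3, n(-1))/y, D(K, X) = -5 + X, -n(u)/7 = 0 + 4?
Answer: 68*√37 ≈ 413.63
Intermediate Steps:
n(u) = -28 (n(u) = -7*(0 + 4) = -7*4 = -28)
S(y) = -33/y (S(y) = (-5 - 28)/y = -33/y)
C(L) = √(L - 33/(3 - L))
(-4*(-17))*C(4) = (-4*(-17))*√((33 + 4*(-3 + 4))/(-3 + 4)) = 68*√((33 + 4*1)/1) = 68*√(1*(33 + 4)) = 68*√(1*37) = 68*√37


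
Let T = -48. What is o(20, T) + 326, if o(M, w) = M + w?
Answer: 298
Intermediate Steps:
o(20, T) + 326 = (20 - 48) + 326 = -28 + 326 = 298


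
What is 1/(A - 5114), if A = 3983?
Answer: -1/1131 ≈ -0.00088417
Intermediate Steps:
1/(A - 5114) = 1/(3983 - 5114) = 1/(-1131) = -1/1131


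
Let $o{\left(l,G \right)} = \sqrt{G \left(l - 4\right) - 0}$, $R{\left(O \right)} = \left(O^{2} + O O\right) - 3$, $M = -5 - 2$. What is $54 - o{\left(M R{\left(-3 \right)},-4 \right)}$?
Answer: $54 - 2 \sqrt{109} \approx 33.119$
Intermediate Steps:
$M = -7$ ($M = -5 - 2 = -7$)
$R{\left(O \right)} = -3 + 2 O^{2}$ ($R{\left(O \right)} = \left(O^{2} + O^{2}\right) - 3 = 2 O^{2} - 3 = -3 + 2 O^{2}$)
$o{\left(l,G \right)} = \sqrt{G \left(-4 + l\right)}$ ($o{\left(l,G \right)} = \sqrt{G \left(-4 + l\right) + \left(-3 + 3\right)} = \sqrt{G \left(-4 + l\right) + 0} = \sqrt{G \left(-4 + l\right)}$)
$54 - o{\left(M R{\left(-3 \right)},-4 \right)} = 54 - \sqrt{- 4 \left(-4 - 7 \left(-3 + 2 \left(-3\right)^{2}\right)\right)} = 54 - \sqrt{- 4 \left(-4 - 7 \left(-3 + 2 \cdot 9\right)\right)} = 54 - \sqrt{- 4 \left(-4 - 7 \left(-3 + 18\right)\right)} = 54 - \sqrt{- 4 \left(-4 - 105\right)} = 54 - \sqrt{\left(-4\right) \left(-109\right)} = 54 - \sqrt{436} = 54 - 2 \sqrt{109}$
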